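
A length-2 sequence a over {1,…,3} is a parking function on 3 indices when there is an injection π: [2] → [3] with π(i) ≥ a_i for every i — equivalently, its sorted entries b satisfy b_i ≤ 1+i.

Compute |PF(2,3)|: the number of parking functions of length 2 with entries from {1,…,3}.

|PF| = 2·4^1 = 2·4 = 8 [KW]
Check (3,2) → sorted (2,3): b_i ≤ 1+i ∀i, a PF.

8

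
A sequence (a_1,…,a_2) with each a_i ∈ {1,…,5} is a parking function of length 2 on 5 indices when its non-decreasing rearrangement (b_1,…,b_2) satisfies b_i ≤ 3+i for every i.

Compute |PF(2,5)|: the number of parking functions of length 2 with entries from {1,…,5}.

24

Count = (5−2+1)·(5+1)^(2−1) = 4×6 = 24 (Konheim–Weiss)
E.g. (2,1) → sorted (1,2): b_i ≤ 3+i ∀i, a PF.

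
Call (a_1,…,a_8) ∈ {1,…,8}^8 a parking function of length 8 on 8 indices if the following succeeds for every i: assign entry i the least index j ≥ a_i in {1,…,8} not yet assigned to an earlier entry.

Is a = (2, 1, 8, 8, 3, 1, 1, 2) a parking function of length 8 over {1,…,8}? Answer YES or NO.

NO

Sorted: b = (1, 1, 1, 2, 2, 3, 8, 8).
  b_1=1 ≤ 1
  b_2=1 ≤ 2
  b_3=1 ≤ 3
  b_4=2 ≤ 4
  b_5=2 ≤ 5
  b_6=3 ≤ 6
  b_7=8 > 7
  fails at i=7 ⇒ NO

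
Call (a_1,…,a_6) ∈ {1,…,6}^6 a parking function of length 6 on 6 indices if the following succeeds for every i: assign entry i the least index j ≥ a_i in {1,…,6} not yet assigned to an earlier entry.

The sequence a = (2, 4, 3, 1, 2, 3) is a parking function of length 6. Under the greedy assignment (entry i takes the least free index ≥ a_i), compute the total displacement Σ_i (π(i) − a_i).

Σπ(i) = 1+…+6 = 21; Σa = 2+4+3+1+2+3 = 15; disp = 21−15 = 6.

6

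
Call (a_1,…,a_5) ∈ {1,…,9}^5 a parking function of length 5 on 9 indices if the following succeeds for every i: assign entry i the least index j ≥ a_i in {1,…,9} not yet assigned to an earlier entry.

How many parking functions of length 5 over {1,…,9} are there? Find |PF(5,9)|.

50000

#PF = 5·10^4 = 5 · 10000 = 50000 (Pollak)
Example (3,1,6,7,7) → sorted (1,3,6,7,7): b_i ≤ 4+i ∀i, a PF.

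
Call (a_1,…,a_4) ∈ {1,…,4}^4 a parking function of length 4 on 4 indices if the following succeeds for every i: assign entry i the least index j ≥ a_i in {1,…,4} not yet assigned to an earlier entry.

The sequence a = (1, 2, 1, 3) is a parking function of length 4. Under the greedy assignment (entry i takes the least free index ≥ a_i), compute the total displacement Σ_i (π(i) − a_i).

3

Σπ(i) = 1+…+4 = 10; Σa = 1+2+1+3 = 7; disp = 10−7 = 3.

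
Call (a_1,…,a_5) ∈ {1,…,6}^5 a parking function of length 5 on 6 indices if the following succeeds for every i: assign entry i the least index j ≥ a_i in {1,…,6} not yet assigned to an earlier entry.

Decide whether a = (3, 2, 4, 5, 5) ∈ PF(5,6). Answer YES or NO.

YES

Order a: b = (2, 3, 4, 5, 5).
  b_1=2 ≤ 2
  b_2=3 ≤ 3
  b_3=4 ≤ 4
  b_4=5 ≤ 5
  b_5=5 ≤ 6
All bounds hold ⇒ YES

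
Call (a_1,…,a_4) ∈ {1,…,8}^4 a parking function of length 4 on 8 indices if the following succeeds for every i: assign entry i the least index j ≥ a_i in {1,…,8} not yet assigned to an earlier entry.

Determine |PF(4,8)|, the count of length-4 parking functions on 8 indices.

3645

Count = 5·9^3 = 5·729 = 3645 (Pollak)
Check (5,7,7,1) → sorted (1,5,7,7): b_i ≤ 4+i ∀i, a PF.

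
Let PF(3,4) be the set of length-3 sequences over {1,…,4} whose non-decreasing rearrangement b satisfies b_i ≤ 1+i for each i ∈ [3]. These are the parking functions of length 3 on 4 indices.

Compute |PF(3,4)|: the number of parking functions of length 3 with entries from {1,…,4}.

|PF(3,4)| = 2·5^2 = 2 · 25 = 50
Example (3,2,1) → sorted (1,2,3): b_i ≤ 1+i ∀i, a PF.

50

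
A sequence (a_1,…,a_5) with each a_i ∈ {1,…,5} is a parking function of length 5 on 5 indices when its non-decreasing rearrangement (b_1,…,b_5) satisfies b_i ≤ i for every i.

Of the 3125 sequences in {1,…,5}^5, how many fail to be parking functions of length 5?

|PF(5,5)| = (5+1−5)·(5+1)^{5−1} = 1×1296 = 1296 [KW]
E.g. (4,4,5,5,5) → sorted (4,4,5,5,5): b_1=4>1, not a PF.
So 3125 − 1296 = 1829 fail.

1829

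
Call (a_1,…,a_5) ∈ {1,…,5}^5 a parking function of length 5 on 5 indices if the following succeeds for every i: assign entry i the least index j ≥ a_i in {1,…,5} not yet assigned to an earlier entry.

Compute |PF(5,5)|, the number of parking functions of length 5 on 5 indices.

#PF = (5+1−5)·(5+1)^{5−1} = 1×1296 = 1296 [KW]
E.g. (3,4,3,1,2) → sorted (1,2,3,3,4): b_i ≤ i ∀i, a PF.

1296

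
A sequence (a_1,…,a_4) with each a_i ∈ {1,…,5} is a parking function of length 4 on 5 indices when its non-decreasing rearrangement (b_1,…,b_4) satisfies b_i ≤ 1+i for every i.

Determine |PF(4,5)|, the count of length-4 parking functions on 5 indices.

|PF(4,5)| = (6−4)·6^(4−1) = 2×216 = 432 [KW]
Example (4,3,3,1) → sorted (1,3,3,4): b_i ≤ 1+i ∀i, a PF.

432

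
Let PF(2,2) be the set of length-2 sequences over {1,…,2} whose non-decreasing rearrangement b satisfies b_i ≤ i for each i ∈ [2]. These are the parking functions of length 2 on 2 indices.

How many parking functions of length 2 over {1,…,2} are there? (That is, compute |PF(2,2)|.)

#PF = (3−2)·3^(2−1) = 1·3 = 3 [KW]
One tuple (1,2) → sorted (1,2): b_i ≤ i ∀i, a PF.

3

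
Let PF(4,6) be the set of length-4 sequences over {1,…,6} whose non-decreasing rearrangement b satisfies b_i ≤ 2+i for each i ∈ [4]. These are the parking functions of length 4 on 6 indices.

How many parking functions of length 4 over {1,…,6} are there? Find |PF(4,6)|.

1029

|PF(4,6)| = (6+1−4)·(6+1)^{4−1} = 3 · 343 = 1029 (Konheim–Weiss)
One tuple (5,4,1,3) → sorted (1,3,4,5): b_i ≤ 2+i ∀i, a PF.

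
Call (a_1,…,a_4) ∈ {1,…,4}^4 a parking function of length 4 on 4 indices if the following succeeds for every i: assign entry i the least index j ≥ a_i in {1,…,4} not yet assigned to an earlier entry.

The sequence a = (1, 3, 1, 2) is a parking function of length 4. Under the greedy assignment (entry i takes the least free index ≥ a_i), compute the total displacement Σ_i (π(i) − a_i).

Σπ(i) = 1+…+4 = 10; Σa = 1+3+1+2 = 7; disp = 10−7 = 3.

3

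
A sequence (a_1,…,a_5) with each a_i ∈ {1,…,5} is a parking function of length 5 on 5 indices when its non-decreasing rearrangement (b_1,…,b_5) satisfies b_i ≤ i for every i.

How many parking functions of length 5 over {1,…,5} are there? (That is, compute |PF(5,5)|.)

1296

|PF(5,5)| = (6−5)·6^(5−1) = 1·1296 = 1296 (Konheim–Weiss)
Example (1,4,2,5,1) → sorted (1,1,2,4,5): b_i ≤ i ∀i, a PF.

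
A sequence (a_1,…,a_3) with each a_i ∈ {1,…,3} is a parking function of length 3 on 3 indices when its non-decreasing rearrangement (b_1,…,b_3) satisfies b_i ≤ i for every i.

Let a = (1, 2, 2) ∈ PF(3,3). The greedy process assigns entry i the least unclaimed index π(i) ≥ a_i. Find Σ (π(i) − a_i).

1

Σπ(i) = 1+…+3 = 6; Σa = 1+2+2 = 5; disp = 6−5 = 1.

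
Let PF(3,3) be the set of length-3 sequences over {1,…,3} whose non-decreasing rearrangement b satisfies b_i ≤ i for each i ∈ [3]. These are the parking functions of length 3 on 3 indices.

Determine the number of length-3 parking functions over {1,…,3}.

|PF(3,3)| = 1·4^2 = 1·16 = 16 [KW]
E.g. (1,3,2) → sorted (1,2,3): b_i ≤ i ∀i, a PF.

16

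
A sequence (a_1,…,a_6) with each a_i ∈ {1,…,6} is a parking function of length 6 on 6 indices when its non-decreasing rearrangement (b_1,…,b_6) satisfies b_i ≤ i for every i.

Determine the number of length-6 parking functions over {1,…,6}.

16807

|PF(6,6)| = (6+1−6)·(6+1)^{6−1} = 1·16807 = 16807
Check (2,2,2,1,2,2) → sorted (1,2,2,2,2,2): b_i ≤ i ∀i, a PF.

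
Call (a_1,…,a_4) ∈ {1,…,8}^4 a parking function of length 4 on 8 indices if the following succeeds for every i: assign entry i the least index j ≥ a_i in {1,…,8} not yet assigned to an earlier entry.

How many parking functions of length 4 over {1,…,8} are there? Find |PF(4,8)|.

Count = 5·9^3 = 5×729 = 3645 (Konheim–Weiss)
E.g. (6,1,2,4) → sorted (1,2,4,6): b_i ≤ 4+i ∀i, a PF.

3645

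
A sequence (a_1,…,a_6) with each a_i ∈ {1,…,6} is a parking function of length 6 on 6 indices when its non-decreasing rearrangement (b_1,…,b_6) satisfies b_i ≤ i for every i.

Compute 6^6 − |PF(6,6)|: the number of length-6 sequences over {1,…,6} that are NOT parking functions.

#PF = (6+1−6)·(6+1)^{6−1} = 1 · 16807 = 16807
Check (4,4,4,6,6,6) → sorted (4,4,4,6,6,6): b_1=4>1, not a PF.
6^6 − 16807 = 46656 − 16807 = 29849

29849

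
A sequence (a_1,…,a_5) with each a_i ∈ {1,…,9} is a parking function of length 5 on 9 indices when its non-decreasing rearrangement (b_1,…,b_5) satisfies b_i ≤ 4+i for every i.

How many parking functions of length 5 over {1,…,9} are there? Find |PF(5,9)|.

50000

Count = (9+1−5)·(9+1)^{5−1} = 5×10000 = 50000 (Konheim–Weiss)
Check (1,2,6,5,2) → sorted (1,2,2,5,6): b_i ≤ 4+i ∀i, a PF.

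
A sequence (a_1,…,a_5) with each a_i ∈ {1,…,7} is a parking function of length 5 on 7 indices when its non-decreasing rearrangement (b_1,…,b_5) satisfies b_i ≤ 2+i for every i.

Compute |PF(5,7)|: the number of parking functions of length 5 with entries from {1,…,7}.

Count = (8−5)·8^(5−1) = 3 · 4096 = 12288
Example (7,6,5,1,4) → sorted (1,4,5,6,7): b_i ≤ 2+i ∀i, a PF.

12288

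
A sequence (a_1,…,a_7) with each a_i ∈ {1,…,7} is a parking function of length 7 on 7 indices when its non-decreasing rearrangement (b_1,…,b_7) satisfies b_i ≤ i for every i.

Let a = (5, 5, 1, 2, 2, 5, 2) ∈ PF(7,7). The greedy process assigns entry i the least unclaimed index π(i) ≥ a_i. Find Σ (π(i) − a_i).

6

Σπ(i) = 1+…+7 = 28; Σa = 5+5+1+2+2+5+2 = 22; disp = 28−22 = 6.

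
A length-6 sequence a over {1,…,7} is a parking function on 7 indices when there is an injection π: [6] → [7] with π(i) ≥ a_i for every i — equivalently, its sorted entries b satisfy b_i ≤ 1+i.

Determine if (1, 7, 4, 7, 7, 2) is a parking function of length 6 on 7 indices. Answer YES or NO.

NO

Sorted: b = (1, 2, 4, 7, 7, 7).
  b_1=1 ≤ 2
  b_2=2 ≤ 3
  b_3=4 ≤ 4
  b_4=7 > 5
  fails at i=4 ⇒ NO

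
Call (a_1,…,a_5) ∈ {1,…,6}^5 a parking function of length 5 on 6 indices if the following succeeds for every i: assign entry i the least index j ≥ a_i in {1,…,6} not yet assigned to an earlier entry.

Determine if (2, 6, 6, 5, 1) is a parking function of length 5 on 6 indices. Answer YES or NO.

Sorted: b = (1, 2, 5, 6, 6).
  b_1=1 ≤ 2
  b_2=2 ≤ 3
  b_3=5 > 4
  fails at i=3 ⇒ NO

NO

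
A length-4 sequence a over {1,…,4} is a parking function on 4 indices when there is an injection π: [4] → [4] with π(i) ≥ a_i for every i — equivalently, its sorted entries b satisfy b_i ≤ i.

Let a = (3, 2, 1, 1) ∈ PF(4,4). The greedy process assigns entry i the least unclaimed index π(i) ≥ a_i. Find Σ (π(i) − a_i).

Σπ(i) = 1+…+4 = 10; Σa = 3+2+1+1 = 7; disp = 10−7 = 3.

3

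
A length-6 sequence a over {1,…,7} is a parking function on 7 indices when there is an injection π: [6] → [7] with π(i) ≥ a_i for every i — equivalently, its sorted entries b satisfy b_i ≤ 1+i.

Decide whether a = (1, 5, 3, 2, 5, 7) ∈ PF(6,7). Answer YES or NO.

Rearranged: b = (1, 2, 3, 5, 5, 7).
  b_1=1 ≤ 2
  b_2=2 ≤ 3
  b_3=3 ≤ 4
  b_4=5 ≤ 5
  b_5=5 ≤ 6
  b_6=7 ≤ 7
All bounds hold ⇒ YES

YES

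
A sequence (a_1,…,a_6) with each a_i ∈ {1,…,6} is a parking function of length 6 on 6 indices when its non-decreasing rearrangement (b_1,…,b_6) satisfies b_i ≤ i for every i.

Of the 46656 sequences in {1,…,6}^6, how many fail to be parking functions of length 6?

|PF(6,6)| = (6+1−6)·(6+1)^{6−1} = 1×16807 = 16807 (Pollak)
E.g. (5,5,2,6,4,6) → sorted (2,4,5,5,6,6): b_1=2>1, not a PF.
6^6 − 16807 = 46656 − 16807 = 29849

29849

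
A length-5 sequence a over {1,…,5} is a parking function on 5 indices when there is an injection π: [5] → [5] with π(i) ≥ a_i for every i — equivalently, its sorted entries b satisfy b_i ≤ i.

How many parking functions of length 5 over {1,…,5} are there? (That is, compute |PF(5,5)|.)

|PF(5,5)| = 1·6^4 = 1·1296 = 1296 [KW]
E.g. (5,3,1,1,4) → sorted (1,1,3,4,5): b_i ≤ i ∀i, a PF.

1296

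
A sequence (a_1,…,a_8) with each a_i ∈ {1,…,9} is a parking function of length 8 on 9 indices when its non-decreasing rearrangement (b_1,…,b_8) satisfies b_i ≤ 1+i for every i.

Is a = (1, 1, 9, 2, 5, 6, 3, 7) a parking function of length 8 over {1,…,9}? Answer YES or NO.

YES

Sorted: b = (1, 1, 2, 3, 5, 6, 7, 9).
  b_1=1 ≤ 2
  b_2=1 ≤ 3
  b_3=2 ≤ 4
  b_4=3 ≤ 5
  b_5=5 ≤ 6
  b_6=6 ≤ 7
  b_7=7 ≤ 8
  b_8=9 ≤ 9
All bounds hold ⇒ YES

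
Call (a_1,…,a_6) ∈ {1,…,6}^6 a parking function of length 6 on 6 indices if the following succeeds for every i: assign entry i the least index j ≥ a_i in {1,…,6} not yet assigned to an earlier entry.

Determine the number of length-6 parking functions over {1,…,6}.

#PF = (7−6)·7^(6−1) = 1 · 16807 = 16807
One tuple (3,2,1,5,1,3) → sorted (1,1,2,3,3,5): b_i ≤ i ∀i, a PF.

16807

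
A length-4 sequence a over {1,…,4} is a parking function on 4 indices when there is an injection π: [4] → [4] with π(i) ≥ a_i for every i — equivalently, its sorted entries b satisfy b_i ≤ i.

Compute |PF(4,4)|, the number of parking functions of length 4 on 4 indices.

|PF| = (4+1−4)·(4+1)^{4−1} = 1×125 = 125
One tuple (1,2,3,2) → sorted (1,2,2,3): b_i ≤ i ∀i, a PF.

125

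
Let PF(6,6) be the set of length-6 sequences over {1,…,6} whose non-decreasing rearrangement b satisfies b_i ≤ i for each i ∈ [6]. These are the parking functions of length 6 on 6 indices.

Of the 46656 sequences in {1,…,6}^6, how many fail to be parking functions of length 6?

29849

Count = (6+1−6)·(6+1)^{6−1} = 1×16807 = 16807 (Pollak)
E.g. (4,3,5,5,5,4) → sorted (3,4,4,5,5,5): b_1=3>1, not a PF.
So 46656 − 16807 = 29849 fail.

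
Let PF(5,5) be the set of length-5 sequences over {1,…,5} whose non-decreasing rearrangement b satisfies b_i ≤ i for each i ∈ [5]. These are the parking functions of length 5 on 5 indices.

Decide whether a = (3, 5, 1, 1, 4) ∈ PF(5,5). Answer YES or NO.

Order a: b = (1, 1, 3, 4, 5).
  b_1=1 ≤ 1
  b_2=1 ≤ 2
  b_3=3 ≤ 3
  b_4=4 ≤ 4
  b_5=5 ≤ 5
All bounds hold ⇒ YES

YES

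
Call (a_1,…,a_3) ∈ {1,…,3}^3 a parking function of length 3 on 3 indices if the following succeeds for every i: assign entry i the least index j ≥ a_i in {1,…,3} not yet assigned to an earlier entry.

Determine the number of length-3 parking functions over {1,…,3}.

16

Count = (3−3+1)·(3+1)^(3−1) = 1×16 = 16 [KW]
Check (3,2,1) → sorted (1,2,3): b_i ≤ i ∀i, a PF.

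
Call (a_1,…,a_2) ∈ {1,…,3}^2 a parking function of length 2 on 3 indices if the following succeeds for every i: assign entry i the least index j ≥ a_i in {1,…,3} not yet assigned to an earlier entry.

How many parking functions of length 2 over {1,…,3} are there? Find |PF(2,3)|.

8

Count = (3−2+1)·(3+1)^(2−1) = 2·4 = 8 (Konheim–Weiss)
E.g. (1,2) → sorted (1,2): b_i ≤ 1+i ∀i, a PF.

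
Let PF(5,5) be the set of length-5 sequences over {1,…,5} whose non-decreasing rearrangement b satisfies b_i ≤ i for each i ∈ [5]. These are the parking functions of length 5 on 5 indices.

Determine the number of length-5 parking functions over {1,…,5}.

|PF(5,5)| = (5+1−5)·(5+1)^{5−1} = 1×1296 = 1296 [KW]
E.g. (1,4,4,2,2) → sorted (1,2,2,4,4): b_i ≤ i ∀i, a PF.

1296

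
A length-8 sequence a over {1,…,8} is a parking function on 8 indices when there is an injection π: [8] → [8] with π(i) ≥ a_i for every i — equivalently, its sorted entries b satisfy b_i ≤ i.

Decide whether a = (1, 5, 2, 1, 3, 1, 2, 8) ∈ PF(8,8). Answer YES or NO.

Order a: b = (1, 1, 1, 2, 2, 3, 5, 8).
  b_1=1 ≤ 1
  b_2=1 ≤ 2
  b_3=1 ≤ 3
  b_4=2 ≤ 4
  b_5=2 ≤ 5
  b_6=3 ≤ 6
  b_7=5 ≤ 7
  b_8=8 ≤ 8
All bounds hold ⇒ YES

YES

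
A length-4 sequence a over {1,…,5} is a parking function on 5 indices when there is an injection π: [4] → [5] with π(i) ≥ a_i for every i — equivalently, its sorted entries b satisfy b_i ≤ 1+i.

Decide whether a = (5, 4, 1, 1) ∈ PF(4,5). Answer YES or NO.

YES

Sorted: b = (1, 1, 4, 5).
  b_1=1 ≤ 2
  b_2=1 ≤ 3
  b_3=4 ≤ 4
  b_4=5 ≤ 5
All bounds hold ⇒ YES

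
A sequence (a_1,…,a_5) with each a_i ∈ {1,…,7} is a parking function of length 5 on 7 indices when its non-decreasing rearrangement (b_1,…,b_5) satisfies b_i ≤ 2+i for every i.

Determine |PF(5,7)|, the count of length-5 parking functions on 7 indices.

12288

#PF = (7−5+1)·(7+1)^(5−1) = 3·4096 = 12288 (Pollak)
One tuple (6,7,5,1,1) → sorted (1,1,5,6,7): b_i ≤ 2+i ∀i, a PF.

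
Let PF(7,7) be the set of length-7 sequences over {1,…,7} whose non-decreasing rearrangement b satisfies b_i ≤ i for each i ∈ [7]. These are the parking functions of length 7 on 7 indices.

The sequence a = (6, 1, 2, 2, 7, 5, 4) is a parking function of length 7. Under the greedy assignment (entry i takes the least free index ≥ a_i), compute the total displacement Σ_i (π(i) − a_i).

1

Σπ(i) = 1+…+7 = 28; Σa = 6+1+2+2+7+5+4 = 27; disp = 28−27 = 1.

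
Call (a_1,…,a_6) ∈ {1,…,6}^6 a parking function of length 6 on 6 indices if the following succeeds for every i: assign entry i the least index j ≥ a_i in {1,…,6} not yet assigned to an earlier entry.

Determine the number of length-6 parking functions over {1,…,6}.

16807

Count = (6+1−6)·(6+1)^{6−1} = 1×16807 = 16807 (Konheim–Weiss)
E.g. (2,1,2,6,3,3) → sorted (1,2,2,3,3,6): b_i ≤ i ∀i, a PF.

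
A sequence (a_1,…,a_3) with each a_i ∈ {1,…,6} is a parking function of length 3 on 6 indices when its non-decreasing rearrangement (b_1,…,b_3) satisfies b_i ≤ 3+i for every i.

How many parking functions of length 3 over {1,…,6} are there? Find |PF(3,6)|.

196

|PF(3,6)| = (6−3+1)·(6+1)^(3−1) = 4 · 49 = 196 (Konheim–Weiss)
E.g. (2,6,5) → sorted (2,5,6): b_i ≤ 3+i ∀i, a PF.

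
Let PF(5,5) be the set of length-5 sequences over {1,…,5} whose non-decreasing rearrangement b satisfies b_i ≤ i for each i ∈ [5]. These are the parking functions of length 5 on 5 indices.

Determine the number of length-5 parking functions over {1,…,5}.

1296

#PF = (5+1−5)·(5+1)^{5−1} = 1·1296 = 1296 (Pollak)
Check (4,1,4,2,1) → sorted (1,1,2,4,4): b_i ≤ i ∀i, a PF.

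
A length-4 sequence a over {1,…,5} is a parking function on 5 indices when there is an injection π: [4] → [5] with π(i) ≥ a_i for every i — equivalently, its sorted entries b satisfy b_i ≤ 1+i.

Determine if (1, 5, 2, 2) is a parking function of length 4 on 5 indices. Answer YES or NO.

YES

Rearranged: b = (1, 2, 2, 5).
  b_1=1 ≤ 2
  b_2=2 ≤ 3
  b_3=2 ≤ 4
  b_4=5 ≤ 5
All bounds hold ⇒ YES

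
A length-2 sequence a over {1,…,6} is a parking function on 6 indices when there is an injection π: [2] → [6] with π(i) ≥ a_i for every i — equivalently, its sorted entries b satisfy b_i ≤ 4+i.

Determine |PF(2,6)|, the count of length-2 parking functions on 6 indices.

|PF(2,6)| = (6−2+1)·(6+1)^(2−1) = 5 · 7 = 35 [KW]
E.g. (4,1) → sorted (1,4): b_i ≤ 4+i ∀i, a PF.

35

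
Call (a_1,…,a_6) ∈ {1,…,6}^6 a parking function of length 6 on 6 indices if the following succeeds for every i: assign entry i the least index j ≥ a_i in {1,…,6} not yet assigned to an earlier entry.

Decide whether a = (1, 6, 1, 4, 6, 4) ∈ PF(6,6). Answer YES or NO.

Order a: b = (1, 1, 4, 4, 6, 6).
  b_1=1 ≤ 1
  b_2=1 ≤ 2
  b_3=4 > 3
  fails at i=3 ⇒ NO

NO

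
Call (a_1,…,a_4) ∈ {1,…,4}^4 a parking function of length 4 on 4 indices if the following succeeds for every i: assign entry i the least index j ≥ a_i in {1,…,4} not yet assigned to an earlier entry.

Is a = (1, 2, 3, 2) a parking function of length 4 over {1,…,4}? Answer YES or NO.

YES

Order a: b = (1, 2, 2, 3).
  b_1=1 ≤ 1
  b_2=2 ≤ 2
  b_3=2 ≤ 3
  b_4=3 ≤ 4
All bounds hold ⇒ YES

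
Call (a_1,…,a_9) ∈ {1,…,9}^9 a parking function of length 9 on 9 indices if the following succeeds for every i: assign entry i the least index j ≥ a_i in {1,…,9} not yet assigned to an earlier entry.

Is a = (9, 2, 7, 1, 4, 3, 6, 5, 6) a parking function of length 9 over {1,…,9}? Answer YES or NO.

YES

Rearranged: b = (1, 2, 3, 4, 5, 6, 6, 7, 9).
  b_1=1 ≤ 1
  b_2=2 ≤ 2
  b_3=3 ≤ 3
  b_4=4 ≤ 4
  b_5=5 ≤ 5
  b_6=6 ≤ 6
  b_7=6 ≤ 7
  b_8=7 ≤ 8
  b_9=9 ≤ 9
All bounds hold ⇒ YES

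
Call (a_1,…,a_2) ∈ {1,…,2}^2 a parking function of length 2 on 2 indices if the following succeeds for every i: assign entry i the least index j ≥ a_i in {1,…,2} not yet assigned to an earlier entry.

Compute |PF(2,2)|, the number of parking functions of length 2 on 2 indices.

3

|PF| = (2−2+1)·(2+1)^(2−1) = 1×3 = 3 [KW]
One tuple (1,1) → sorted (1,1): b_i ≤ i ∀i, a PF.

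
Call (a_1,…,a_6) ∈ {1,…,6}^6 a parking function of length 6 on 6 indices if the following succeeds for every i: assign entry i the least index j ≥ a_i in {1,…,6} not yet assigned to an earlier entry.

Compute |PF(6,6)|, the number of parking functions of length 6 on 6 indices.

#PF = (7−6)·7^(6−1) = 1×16807 = 16807 (Konheim–Weiss)
Check (1,2,4,6,2,1) → sorted (1,1,2,2,4,6): b_i ≤ i ∀i, a PF.

16807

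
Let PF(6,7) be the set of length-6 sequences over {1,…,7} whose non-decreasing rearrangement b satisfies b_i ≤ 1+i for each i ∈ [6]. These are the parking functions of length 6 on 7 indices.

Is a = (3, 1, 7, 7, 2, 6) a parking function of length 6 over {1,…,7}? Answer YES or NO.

NO

Sorted: b = (1, 2, 3, 6, 7, 7).
  b_1=1 ≤ 2
  b_2=2 ≤ 3
  b_3=3 ≤ 4
  b_4=6 > 5
  fails at i=4 ⇒ NO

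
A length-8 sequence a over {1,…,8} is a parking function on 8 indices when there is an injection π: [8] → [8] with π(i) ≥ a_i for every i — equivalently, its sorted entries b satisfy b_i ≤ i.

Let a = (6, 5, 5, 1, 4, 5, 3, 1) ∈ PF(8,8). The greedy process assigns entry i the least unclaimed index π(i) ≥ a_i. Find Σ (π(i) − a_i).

6

Σπ = 8·9/2 = 36 (π permutes [8]); Σa = 6+5+5+1+4+5+3+1 = 30; disp = 36−30 = 6.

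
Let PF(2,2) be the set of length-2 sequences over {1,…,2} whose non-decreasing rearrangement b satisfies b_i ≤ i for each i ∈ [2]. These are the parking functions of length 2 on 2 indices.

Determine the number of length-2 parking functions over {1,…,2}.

|PF(2,2)| = (2−2+1)·(2+1)^(2−1) = 1×3 = 3 (Konheim–Weiss)
Example (1,1) → sorted (1,1): b_i ≤ i ∀i, a PF.

3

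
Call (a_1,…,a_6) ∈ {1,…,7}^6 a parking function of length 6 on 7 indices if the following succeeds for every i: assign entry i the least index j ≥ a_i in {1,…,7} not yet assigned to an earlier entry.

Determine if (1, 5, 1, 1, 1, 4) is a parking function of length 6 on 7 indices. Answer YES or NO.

Sorted: b = (1, 1, 1, 1, 4, 5).
  b_1=1 ≤ 2
  b_2=1 ≤ 3
  b_3=1 ≤ 4
  b_4=1 ≤ 5
  b_5=4 ≤ 6
  b_6=5 ≤ 7
All bounds hold ⇒ YES

YES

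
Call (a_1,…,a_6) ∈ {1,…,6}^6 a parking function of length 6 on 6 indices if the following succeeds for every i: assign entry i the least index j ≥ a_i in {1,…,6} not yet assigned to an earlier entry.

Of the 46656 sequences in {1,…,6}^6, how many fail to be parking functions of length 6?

29849

#PF = (6−6+1)·(6+1)^(6−1) = 1×16807 = 16807 [KW]
Check (6,5,6,5,4,3) → sorted (3,4,5,5,6,6): b_1=3>1, not a PF.
So 46656 − 16807 = 29849 fail.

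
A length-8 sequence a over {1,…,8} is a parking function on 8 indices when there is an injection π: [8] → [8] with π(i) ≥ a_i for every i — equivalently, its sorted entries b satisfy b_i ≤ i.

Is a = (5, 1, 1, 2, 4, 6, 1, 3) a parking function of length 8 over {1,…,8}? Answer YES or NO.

Rearranged: b = (1, 1, 1, 2, 3, 4, 5, 6).
  b_1=1 ≤ 1
  b_2=1 ≤ 2
  b_3=1 ≤ 3
  b_4=2 ≤ 4
  b_5=3 ≤ 5
  b_6=4 ≤ 6
  b_7=5 ≤ 7
  b_8=6 ≤ 8
All bounds hold ⇒ YES

YES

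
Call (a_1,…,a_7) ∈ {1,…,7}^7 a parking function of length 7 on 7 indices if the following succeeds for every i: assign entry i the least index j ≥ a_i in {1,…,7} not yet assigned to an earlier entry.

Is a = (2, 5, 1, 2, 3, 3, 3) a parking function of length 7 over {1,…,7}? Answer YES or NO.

Sorted: b = (1, 2, 2, 3, 3, 3, 5).
  b_1=1 ≤ 1
  b_2=2 ≤ 2
  b_3=2 ≤ 3
  b_4=3 ≤ 4
  b_5=3 ≤ 5
  b_6=3 ≤ 6
  b_7=5 ≤ 7
All bounds hold ⇒ YES

YES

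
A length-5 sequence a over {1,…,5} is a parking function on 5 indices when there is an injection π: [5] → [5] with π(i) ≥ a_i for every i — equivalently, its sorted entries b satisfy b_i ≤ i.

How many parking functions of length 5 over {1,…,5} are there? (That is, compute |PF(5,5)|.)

1296

|PF(5,5)| = (6−5)·6^(5−1) = 1 · 1296 = 1296 (Pollak)
One tuple (5,1,1,3,2) → sorted (1,1,2,3,5): b_i ≤ i ∀i, a PF.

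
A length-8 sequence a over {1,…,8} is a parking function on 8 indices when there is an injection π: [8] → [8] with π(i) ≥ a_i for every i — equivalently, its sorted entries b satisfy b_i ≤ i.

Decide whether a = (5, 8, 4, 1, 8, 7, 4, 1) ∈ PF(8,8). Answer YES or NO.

NO

Sorted: b = (1, 1, 4, 4, 5, 7, 8, 8).
  b_1=1 ≤ 1
  b_2=1 ≤ 2
  b_3=4 > 3
  fails at i=3 ⇒ NO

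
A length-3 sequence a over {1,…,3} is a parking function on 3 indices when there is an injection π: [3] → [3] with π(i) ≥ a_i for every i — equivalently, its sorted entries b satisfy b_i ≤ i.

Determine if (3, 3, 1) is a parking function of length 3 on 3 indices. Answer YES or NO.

Order a: b = (1, 3, 3).
  b_1=1 ≤ 1
  b_2=3 > 2
  fails at i=2 ⇒ NO

NO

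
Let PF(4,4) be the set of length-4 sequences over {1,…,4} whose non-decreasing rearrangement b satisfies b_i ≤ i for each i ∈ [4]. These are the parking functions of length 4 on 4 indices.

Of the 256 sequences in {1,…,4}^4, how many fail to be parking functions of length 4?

131

|PF| = (4+1−4)·(4+1)^{4−1} = 1·125 = 125 (Pollak)
E.g. (2,4,3,2) → sorted (2,2,3,4): b_1=2>1, not a PF.
Total 256; non-PF = 256−125 = 131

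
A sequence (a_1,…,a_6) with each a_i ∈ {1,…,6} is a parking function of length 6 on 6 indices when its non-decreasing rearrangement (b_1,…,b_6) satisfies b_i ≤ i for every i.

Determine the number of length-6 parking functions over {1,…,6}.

|PF(6,6)| = (6−6+1)·(6+1)^(6−1) = 1×16807 = 16807 [KW]
Example (6,5,2,1,1,4) → sorted (1,1,2,4,5,6): b_i ≤ i ∀i, a PF.

16807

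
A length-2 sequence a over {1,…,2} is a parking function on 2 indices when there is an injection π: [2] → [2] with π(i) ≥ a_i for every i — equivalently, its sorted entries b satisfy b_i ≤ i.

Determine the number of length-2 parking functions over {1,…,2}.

|PF(2,2)| = 1·3^1 = 1·3 = 3 (Konheim–Weiss)
Example (1,2) → sorted (1,2): b_i ≤ i ∀i, a PF.

3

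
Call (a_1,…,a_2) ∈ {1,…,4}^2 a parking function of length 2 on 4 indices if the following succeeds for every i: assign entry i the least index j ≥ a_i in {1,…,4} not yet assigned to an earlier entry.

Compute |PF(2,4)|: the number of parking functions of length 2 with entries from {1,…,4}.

15

|PF(2,4)| = (4+1−2)·(4+1)^{2−1} = 3 · 5 = 15
Example (2,2) → sorted (2,2): b_i ≤ 2+i ∀i, a PF.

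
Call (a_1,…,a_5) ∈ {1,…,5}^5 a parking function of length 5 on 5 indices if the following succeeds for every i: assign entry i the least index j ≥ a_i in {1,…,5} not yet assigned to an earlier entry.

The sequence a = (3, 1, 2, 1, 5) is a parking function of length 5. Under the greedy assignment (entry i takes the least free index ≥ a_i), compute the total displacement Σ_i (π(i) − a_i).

3

Σπ = 5·6/2 = 15 (π permutes [5]); Σa = 3+1+2+1+5 = 12; disp = 15−12 = 3.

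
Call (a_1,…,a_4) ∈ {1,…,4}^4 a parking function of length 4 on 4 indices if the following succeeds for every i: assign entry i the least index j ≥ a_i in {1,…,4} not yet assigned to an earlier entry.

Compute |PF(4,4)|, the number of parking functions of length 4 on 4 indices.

125

|PF(4,4)| = (4+1−4)·(4+1)^{4−1} = 1·125 = 125 (Konheim–Weiss)
Example (1,3,3,1) → sorted (1,1,3,3): b_i ≤ i ∀i, a PF.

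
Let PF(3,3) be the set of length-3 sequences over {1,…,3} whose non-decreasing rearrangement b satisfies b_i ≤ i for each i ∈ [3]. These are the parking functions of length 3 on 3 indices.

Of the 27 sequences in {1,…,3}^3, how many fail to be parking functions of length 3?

11

|PF| = 1·4^2 = 1·16 = 16 (Konheim–Weiss)
Check (3,3,3) → sorted (3,3,3): b_1=3>1, not a PF.
Total 27; non-PF = 27−16 = 11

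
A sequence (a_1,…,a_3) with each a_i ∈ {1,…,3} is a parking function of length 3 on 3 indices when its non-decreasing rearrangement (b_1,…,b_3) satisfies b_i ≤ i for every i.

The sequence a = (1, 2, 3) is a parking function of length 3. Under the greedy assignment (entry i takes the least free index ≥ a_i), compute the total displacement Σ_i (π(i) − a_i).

0

Σπ(i) = 1+…+3 = 6; Σa = 1+2+3 = 6; disp = 6−6 = 0.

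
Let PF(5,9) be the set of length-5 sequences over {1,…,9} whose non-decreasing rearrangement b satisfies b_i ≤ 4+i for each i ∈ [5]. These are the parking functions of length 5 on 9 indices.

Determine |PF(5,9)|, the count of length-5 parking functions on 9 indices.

50000

#PF = (9−5+1)·(9+1)^(5−1) = 5 · 10000 = 50000 (Konheim–Weiss)
One tuple (2,2,9,2,8) → sorted (2,2,2,8,9): b_i ≤ 4+i ∀i, a PF.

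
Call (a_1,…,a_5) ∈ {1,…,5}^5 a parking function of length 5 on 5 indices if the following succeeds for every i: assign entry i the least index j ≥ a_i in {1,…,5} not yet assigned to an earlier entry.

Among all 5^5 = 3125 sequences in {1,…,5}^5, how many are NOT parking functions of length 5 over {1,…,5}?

Count = (5+1−5)·(5+1)^{5−1} = 1 · 1296 = 1296 (Konheim–Weiss)
Check (2,4,4,5,4) → sorted (2,4,4,4,5): b_1=2>1, not a PF.
So 3125 − 1296 = 1829 fail.

1829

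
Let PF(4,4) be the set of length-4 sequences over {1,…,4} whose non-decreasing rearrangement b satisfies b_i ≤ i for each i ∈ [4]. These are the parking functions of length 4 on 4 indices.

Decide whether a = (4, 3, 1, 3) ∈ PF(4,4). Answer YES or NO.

NO

Rearranged: b = (1, 3, 3, 4).
  b_1=1 ≤ 1
  b_2=3 > 2
  fails at i=2 ⇒ NO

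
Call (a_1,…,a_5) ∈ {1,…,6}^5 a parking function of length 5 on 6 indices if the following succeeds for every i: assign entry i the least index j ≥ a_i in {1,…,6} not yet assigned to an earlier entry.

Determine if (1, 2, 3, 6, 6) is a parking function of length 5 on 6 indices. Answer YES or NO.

Order a: b = (1, 2, 3, 6, 6).
  b_1=1 ≤ 2
  b_2=2 ≤ 3
  b_3=3 ≤ 4
  b_4=6 > 5
  fails at i=4 ⇒ NO

NO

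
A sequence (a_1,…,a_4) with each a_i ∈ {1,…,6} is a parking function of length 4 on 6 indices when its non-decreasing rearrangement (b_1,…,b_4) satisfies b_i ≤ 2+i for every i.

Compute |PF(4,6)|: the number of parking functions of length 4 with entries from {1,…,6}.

1029

|PF(4,6)| = (6+1−4)·(6+1)^{4−1} = 3 · 343 = 1029 (Pollak)
Example (6,1,3,2) → sorted (1,2,3,6): b_i ≤ 2+i ∀i, a PF.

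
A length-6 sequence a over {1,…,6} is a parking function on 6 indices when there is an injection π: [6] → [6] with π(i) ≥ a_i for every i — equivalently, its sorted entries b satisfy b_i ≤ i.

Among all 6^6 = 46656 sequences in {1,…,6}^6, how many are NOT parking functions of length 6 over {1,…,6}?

29849

Count = (6+1−6)·(6+1)^{6−1} = 1·16807 = 16807 (Pollak)
Check (3,4,6,3,3,6) → sorted (3,3,3,4,6,6): b_1=3>1, not a PF.
6^6 − 16807 = 46656 − 16807 = 29849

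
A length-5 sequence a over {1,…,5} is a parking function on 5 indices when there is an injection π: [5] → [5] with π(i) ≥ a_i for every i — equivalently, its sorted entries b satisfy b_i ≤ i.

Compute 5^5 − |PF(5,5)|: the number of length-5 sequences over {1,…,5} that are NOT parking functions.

1829

Count = (6−5)·6^(5−1) = 1 · 1296 = 1296 (Pollak)
One tuple (2,5,5,5,1) → sorted (1,2,5,5,5): b_3=5>3, not a PF.
So 3125 − 1296 = 1829 fail.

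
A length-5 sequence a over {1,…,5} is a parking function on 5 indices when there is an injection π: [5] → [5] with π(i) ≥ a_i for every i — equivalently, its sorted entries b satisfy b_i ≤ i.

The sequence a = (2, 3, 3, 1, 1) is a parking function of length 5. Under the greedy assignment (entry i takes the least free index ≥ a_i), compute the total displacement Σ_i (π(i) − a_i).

Σπ = 5·6/2 = 15 (π permutes [5]); Σa = 2+3+3+1+1 = 10; disp = 15−10 = 5.

5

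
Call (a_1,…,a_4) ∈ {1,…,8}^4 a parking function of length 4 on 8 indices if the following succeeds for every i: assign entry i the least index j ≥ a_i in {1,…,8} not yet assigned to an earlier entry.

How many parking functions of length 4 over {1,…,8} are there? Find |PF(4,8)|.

|PF(4,8)| = (8−4+1)·(8+1)^(4−1) = 5×729 = 3645 (Konheim–Weiss)
E.g. (3,8,5,1) → sorted (1,3,5,8): b_i ≤ 4+i ∀i, a PF.

3645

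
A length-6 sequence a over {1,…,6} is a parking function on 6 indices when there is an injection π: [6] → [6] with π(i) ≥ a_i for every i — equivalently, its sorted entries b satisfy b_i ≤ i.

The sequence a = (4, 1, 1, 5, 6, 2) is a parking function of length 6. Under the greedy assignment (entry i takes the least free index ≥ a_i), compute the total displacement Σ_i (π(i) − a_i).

Σπ = 6·7/2 = 21 (π permutes [6]); Σa = 4+1+1+5+6+2 = 19; disp = 21−19 = 2.

2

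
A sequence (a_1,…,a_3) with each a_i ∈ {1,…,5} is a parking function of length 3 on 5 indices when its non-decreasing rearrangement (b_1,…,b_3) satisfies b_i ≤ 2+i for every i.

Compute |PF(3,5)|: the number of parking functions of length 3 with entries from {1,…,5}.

|PF(3,5)| = (6−3)·6^(3−1) = 3·36 = 108 (Konheim–Weiss)
Example (1,1,2) → sorted (1,1,2): b_i ≤ 2+i ∀i, a PF.

108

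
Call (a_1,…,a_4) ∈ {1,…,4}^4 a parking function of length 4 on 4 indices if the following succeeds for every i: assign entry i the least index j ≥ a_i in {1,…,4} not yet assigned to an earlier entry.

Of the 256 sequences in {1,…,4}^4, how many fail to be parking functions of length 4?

131

|PF(4,4)| = (4−4+1)·(4+1)^(4−1) = 1×125 = 125
E.g. (4,4,4,3) → sorted (3,4,4,4): b_1=3>1, not a PF.
So 256 − 125 = 131 fail.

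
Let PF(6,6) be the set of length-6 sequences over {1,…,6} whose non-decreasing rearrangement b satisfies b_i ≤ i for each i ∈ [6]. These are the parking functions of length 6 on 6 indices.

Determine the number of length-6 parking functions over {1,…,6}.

#PF = (7−6)·7^(6−1) = 1×16807 = 16807 (Konheim–Weiss)
E.g. (1,2,5,3,4,1) → sorted (1,1,2,3,4,5): b_i ≤ i ∀i, a PF.

16807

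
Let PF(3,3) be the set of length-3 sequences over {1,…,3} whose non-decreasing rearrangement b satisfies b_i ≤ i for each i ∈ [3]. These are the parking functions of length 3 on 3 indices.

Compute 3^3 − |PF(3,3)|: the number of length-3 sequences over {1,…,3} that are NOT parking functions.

11

Count = (4−3)·4^(3−1) = 1·16 = 16 (Pollak)
E.g. (3,3,3) → sorted (3,3,3): b_1=3>1, not a PF.
Total 27; non-PF = 27−16 = 11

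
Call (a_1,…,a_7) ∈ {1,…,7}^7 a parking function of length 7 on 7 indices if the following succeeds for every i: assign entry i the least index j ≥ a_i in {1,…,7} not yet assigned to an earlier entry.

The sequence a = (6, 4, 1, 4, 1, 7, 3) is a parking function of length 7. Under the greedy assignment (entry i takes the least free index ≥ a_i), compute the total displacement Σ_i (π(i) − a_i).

2

Σπ = 28 ({1..7} each once); Σa = 6+4+1+4+1+7+3 = 26; disp = 28−26 = 2.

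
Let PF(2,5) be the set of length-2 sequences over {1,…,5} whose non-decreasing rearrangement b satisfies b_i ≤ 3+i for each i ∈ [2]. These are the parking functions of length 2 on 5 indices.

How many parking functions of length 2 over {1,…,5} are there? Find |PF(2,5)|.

24

#PF = (5+1−2)·(5+1)^{2−1} = 4 · 6 = 24 (Konheim–Weiss)
Check (5,2) → sorted (2,5): b_i ≤ 3+i ∀i, a PF.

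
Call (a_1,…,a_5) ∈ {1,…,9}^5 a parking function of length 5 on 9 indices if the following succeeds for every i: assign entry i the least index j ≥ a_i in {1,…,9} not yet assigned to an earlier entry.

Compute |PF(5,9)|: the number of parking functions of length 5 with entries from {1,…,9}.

|PF| = (9−5+1)·(9+1)^(5−1) = 5×10000 = 50000 (Pollak)
One tuple (8,7,8,4,1) → sorted (1,4,7,8,8): b_i ≤ 4+i ∀i, a PF.

50000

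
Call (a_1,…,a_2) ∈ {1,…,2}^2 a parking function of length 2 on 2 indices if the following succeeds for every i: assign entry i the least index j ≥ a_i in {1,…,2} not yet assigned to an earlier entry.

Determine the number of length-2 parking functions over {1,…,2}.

3

|PF(2,2)| = (2−2+1)·(2+1)^(2−1) = 1 · 3 = 3
Example (1,1) → sorted (1,1): b_i ≤ i ∀i, a PF.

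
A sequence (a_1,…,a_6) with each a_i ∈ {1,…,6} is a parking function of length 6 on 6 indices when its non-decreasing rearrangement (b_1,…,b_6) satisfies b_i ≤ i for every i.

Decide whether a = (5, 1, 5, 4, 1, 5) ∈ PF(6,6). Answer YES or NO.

NO

Order a: b = (1, 1, 4, 5, 5, 5).
  b_1=1 ≤ 1
  b_2=1 ≤ 2
  b_3=4 > 3
  fails at i=3 ⇒ NO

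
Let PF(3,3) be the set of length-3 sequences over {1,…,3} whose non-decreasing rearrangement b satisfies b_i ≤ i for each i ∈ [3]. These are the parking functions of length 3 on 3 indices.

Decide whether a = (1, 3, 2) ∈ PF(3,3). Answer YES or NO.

YES

Rearranged: b = (1, 2, 3).
  b_1=1 ≤ 1
  b_2=2 ≤ 2
  b_3=3 ≤ 3
All bounds hold ⇒ YES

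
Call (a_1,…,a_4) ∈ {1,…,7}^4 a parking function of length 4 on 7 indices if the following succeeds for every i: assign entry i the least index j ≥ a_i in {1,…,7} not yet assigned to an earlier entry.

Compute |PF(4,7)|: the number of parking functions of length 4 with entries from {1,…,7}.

#PF = (7+1−4)·(7+1)^{4−1} = 4 · 512 = 2048
One tuple (5,7,4,4) → sorted (4,4,5,7): b_i ≤ 3+i ∀i, a PF.

2048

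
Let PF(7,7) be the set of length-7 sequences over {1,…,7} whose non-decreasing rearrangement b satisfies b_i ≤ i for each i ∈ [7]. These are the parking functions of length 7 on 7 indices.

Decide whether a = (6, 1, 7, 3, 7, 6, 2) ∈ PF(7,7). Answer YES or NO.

NO

Rearranged: b = (1, 2, 3, 6, 6, 7, 7).
  b_1=1 ≤ 1
  b_2=2 ≤ 2
  b_3=3 ≤ 3
  b_4=6 > 4
  fails at i=4 ⇒ NO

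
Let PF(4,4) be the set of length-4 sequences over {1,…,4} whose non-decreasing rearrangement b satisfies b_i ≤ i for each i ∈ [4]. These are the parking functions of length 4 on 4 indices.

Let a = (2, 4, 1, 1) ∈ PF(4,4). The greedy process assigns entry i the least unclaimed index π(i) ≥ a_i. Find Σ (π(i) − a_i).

2

Σπ = 4·5/2 = 10 (π permutes [4]); Σa = 2+4+1+1 = 8; disp = 10−8 = 2.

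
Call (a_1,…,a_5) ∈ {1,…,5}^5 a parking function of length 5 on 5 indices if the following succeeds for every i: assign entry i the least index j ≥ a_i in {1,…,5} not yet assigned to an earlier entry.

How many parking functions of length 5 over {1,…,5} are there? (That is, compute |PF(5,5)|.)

Count = (6−5)·6^(5−1) = 1 · 1296 = 1296 [KW]
E.g. (3,1,3,2,4) → sorted (1,2,3,3,4): b_i ≤ i ∀i, a PF.

1296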